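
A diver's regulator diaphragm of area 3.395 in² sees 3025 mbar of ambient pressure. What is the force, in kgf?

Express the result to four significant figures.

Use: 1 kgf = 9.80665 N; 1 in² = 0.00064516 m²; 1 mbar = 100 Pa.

67.56 kgf

3025 mbar × 100 = 302500 Pa
3.395 in² × 0.00064516 = 0.00219032 m²
F = P × A = 302500 Pa × 0.00219032 m² = 662.572 N
662.572 N ÷ (9.80665 N/kgf) = 67.5635 kgf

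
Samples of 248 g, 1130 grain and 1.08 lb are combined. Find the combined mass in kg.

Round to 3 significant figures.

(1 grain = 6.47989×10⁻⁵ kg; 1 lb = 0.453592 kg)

0.811 kg

248 g × 0.001 → 0.248 kg
1130 grain × 6.47989×10⁻⁵ → 0.0732228 kg
1.08 lb × 0.453592 → 0.489879 kg
Total: 0.248 + 0.0732228 + 0.489879 = 0.811102 kg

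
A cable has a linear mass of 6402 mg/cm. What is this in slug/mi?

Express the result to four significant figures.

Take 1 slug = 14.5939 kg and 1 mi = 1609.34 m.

6402 mg/cm × 10⁻⁶ kg/mg ÷ 0.01 m/cm = 0.6402 kg/m
0.6402 kg/m ÷ 14.5939 kg/slug × 1609.34 m/mi = 70.598 slug/mi

70.60 slug/mi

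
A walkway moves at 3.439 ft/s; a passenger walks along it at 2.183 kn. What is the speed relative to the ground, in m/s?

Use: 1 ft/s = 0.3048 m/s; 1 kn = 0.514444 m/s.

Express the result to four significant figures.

2.171 m/s

3.439 ft/s × 0.3048 = 1.04821 m/s
2.183 kn × 0.514444 = 1.12303 m/s
Total: 1.04821 + 1.12303 = 2.17124 m/s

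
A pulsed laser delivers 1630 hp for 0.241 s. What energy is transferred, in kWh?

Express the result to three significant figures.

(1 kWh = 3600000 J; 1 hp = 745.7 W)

0.0814 kWh

1630 hp × 745.7 = 1.21549×10⁶ W
E = P × t = 1.21549×10⁶ W × 0.241 s = 292933 J
292933 J ÷ (3600000 J/kWh) = 0.0813703 kWh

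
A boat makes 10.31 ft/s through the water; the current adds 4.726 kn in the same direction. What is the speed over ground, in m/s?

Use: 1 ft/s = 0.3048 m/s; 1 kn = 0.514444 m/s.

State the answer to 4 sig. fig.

10.31 ft/s × 0.3048 = 3.14249 m/s
4.726 kn × 0.514444 = 2.43126 m/s
Sum: 3.14249 + 2.43126 = 5.57375 m/s

5.574 m/s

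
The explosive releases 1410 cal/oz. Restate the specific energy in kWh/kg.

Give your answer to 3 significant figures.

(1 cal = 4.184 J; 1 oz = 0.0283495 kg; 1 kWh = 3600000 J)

1410 cal/oz × 4.184 J/cal ÷ 0.0283495 kg/oz = 208097 J/kg
208097 J/kg ÷ 3600000 J/kWh = 0.0578047 kWh/kg

0.0578 kWh/kg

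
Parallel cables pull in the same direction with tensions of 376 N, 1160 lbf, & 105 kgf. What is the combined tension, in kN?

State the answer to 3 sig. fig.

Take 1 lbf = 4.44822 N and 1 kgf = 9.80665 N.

6.57 kN

376 N (already N)
1160 lbf × 4.44822 = 5159.94 N
105 kgf × 9.80665 = 1029.7 N
Sum: 376 + 5159.94 + 1029.7 = 6565.64 N
In kN: 6565.64 / 1000 = 6.56564 kN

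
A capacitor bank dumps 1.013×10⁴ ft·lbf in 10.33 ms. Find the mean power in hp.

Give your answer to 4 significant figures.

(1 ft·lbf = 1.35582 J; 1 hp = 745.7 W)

1783 hp

1.013×10⁴ ft·lbf × 1.35582 → 13734.5 J
10.33 ms × 0.001 → 0.01033 s
P = E / t = 13734.5 J / 0.01033 s = 1.32957×10⁶ W
1.32957×10⁶ W ÷ (745.7 W/hp) = 1782.98 hp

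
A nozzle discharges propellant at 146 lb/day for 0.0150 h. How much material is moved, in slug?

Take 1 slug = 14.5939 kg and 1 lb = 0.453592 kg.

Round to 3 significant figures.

0.00284 slug

146 lb/day → 7.66486×10⁻⁴ kg/s
0.0150 h → 54 s
m = ṁ × t = 7.66486×10⁻⁴ × 54 = 0.0413902 kg
In slug: 0.0413902 / 14.5939 = 0.00283613 slug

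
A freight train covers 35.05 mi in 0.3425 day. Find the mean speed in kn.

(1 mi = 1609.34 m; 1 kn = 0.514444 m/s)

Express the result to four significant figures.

35.05 mi × 1609.34 = 56407.4 m
0.3425 day × 86400 = 29592 s
v = d / t = 56407.4 m / 29592 s = 1.90617 m/s
1.90617 m/s ÷ (0.514444 m/s/kn) = 3.7053 kn

3.705 kn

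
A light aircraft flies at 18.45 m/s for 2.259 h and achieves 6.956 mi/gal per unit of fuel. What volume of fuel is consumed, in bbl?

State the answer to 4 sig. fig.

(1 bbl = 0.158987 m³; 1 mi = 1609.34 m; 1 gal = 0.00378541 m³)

0.3191 bbl

2.259 h → 8132.4 s
d = v × t = 18.45 × 8132.4 = 150043 m
6.956 mi/gal → 2.95729×10⁶ m/m³
V = d / (distance per unit fuel) = 150043 / 2.95729×10⁶ = 0.0507367 m³
In bbl: 0.0507367 / 0.158987 = 0.319125 bbl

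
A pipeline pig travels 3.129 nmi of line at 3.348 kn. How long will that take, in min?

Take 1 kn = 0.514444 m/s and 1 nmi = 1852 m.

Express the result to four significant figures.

56.08 min

3.129 nmi × 1852 → 5794.91 m
3.348 kn × 0.514444 → 1.72236 m/s
t = d / v = 5794.91 m / 1.72236 m/s = 3364.52 s
3364.52 s ÷ (60 s/min) = 56.0753 min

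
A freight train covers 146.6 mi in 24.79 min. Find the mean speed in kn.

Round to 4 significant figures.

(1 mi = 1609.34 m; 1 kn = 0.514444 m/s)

146.6 mi × 1609.34 → 235929 m
24.79 min × 60 → 1487.4 s
v = d / t = 235929 m / 1487.4 s = 158.618 m/s
158.618 m/s ÷ (0.514444 m/s/kn) = 308.329 kn

308.3 kn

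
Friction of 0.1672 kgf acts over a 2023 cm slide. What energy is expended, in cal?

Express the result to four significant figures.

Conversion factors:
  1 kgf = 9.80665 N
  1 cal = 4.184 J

7.928 cal

0.1672 kgf × 9.80665 = 1.63967 N
2023 cm × 0.01 = 20.23 m
W = F × d = 1.63967 N × 20.23 m = 33.1705 J
33.1705 J ÷ (4.184 J/cal) = 7.92794 cal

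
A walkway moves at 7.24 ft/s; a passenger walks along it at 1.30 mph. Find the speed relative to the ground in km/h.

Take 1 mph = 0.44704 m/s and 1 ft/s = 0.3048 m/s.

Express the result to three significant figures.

10.0 km/h

7.24 ft/s × 0.3048 = 2.20675 m/s
1.30 mph × 0.44704 = 0.581152 m/s
Sum: 2.20675 + 0.581152 = 2.7879 m/s
In km/h: 2.7879 / (1/3.6) = 10.0364 km/h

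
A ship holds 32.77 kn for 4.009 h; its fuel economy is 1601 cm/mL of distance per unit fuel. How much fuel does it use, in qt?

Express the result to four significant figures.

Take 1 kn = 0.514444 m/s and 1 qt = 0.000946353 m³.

32.77 kn → 16.8583 m/s
4.009 h → 14432.4 s
d = v × t = 16.8583 × 14432.4 = 243306 m
1601 cm/mL → 1.601×10⁷ m/m³
V = d / (distance per unit fuel) = 243306 / 1.601×10⁷ = 0.0151971 m³
In qt: 0.0151971 / 0.000946353 = 16.0586 qt

16.06 qt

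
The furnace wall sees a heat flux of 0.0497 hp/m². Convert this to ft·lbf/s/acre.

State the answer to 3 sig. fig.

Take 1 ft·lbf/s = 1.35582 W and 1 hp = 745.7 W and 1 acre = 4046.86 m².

0.0497 hp/m² × 745.7 W/hp = 37.0613 W/m²
37.0613 W/m² ÷ 1.35582 W/ft·lbf/s × 4046.86 m²/acre = 110621 ft·lbf/s/acre

1.11×10⁵ ft·lbf/s/acre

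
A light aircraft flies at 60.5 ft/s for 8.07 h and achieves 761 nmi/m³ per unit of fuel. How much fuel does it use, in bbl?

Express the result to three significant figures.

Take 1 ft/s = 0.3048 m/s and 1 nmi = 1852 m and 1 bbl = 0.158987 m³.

2.39 bbl

60.5 ft/s → 18.4404 m/s
8.07 h → 29052 s
d = v × t = 18.4404 × 29052 = 535731 m
761 nmi/m³ → 1.40937×10⁶ m/m³
V = d / (distance per unit fuel) = 535731 / 1.40937×10⁶ = 0.380121 m³
In bbl: 0.380121 / 0.158987 = 2.39089 bbl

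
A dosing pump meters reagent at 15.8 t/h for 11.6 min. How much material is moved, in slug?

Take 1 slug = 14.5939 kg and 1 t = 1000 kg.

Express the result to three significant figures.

209 slug

15.8 t/h → 4.38889 kg/s
11.6 min → 696 s
m = ṁ × t = 4.38889 × 696 = 3054.67 kg
In slug: 3054.67 / 14.5939 = 209.311 slug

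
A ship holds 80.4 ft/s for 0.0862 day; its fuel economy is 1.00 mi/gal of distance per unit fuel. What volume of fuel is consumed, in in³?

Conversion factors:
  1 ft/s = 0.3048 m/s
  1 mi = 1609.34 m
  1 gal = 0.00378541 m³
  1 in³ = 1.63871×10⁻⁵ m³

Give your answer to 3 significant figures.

80.4 ft/s → 24.5059 m/s
0.0862 day → 7447.68 s
d = v × t = 24.5059 × 7447.68 = 182512 m
1.00 mi/gal → 425143 m/m³
V = d / (distance per unit fuel) = 182512 / 425143 = 0.429296 m³
In in³: 0.429296 / 1.63871×10⁻⁵ = 26197.2 in³

2.62×10⁴ in³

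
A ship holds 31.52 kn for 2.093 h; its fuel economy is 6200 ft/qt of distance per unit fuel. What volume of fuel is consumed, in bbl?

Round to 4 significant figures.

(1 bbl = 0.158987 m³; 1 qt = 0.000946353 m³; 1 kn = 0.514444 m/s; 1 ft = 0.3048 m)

0.3848 bbl

31.52 kn → 16.2153 m/s
2.093 h → 7534.8 s
d = v × t = 16.2153 × 7534.8 = 122179 m
6200 ft/qt → 1.99689×10⁶ m/m³
V = d / (distance per unit fuel) = 122179 / 1.99689×10⁶ = 0.0611846 m³
In bbl: 0.0611846 / 0.158987 = 0.38484 bbl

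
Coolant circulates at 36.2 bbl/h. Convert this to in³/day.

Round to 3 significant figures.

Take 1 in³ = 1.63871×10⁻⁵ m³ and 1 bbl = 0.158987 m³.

36.2 bbl/h × 0.158987 m³/bbl ÷ 3600 s/h = 0.0015987 m³/s
0.0015987 m³/s ÷ 1.63871×10⁻⁵ m³/in³ × 86400 s/day = 8.42905×10⁶ in³/day

8.43×10⁶ in³/day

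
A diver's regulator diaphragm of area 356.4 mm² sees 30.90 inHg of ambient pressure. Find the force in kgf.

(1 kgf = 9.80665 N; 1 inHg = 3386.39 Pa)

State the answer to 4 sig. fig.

3.803 kgf

30.90 inHg × 3386.39 = 104639 Pa
356.4 mm² × 10⁻⁶ = 3.564×10⁻⁴ m²
F = P × A = 104639 Pa × 3.564×10⁻⁴ m² = 37.2933 N
37.2933 N ÷ (9.80665 N/kgf) = 3.80286 kgf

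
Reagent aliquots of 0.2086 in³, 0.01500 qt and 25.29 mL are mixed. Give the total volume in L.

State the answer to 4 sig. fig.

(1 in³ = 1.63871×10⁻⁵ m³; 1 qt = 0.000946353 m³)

0.2086 in³ × 1.63871×10⁻⁵ = 3.41835×10⁻⁶ m³
0.01500 qt × 0.000946353 = 1.41953×10⁻⁵ m³
25.29 mL × 10⁻⁶ = 2.529×10⁻⁵ m³
Sum: 3.41835×10⁻⁶ + 1.41953×10⁻⁵ + 2.529×10⁻⁵ = 4.29036×10⁻⁵ m³
In L: 4.29036×10⁻⁵ / 0.001 = 0.0429036 L

0.04290 L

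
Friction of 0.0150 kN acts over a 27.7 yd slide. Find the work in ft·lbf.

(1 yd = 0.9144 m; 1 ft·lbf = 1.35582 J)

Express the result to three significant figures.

280 ft·lbf

0.0150 kN × 1000 → 15 N
27.7 yd × 0.9144 → 25.3289 m
W = F × d = 15 N × 25.3289 m = 379.934 J
379.934 J ÷ (1.35582 J/ft·lbf) = 280.225 ft·lbf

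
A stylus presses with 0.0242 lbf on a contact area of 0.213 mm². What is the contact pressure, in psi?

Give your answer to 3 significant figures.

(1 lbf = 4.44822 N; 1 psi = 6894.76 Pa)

0.0242 lbf × 4.44822 = 0.107647 N
0.213 mm² × 10⁻⁶ = 2.13×10⁻⁷ m²
P = F / A = 0.107647 N / 2.13×10⁻⁷ m² = 505385 Pa
505385 Pa ÷ (6894.76 Pa/psi) = 73.2999 psi

73.3 psi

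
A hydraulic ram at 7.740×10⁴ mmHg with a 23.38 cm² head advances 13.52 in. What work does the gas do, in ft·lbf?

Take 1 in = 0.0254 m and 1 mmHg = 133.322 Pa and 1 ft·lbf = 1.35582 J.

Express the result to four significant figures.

7.740×10⁴ mmHg → 1.03191×10⁷ Pa
23.38 cm² → 0.002338 m²
F = P × A = 1.03191×10⁷ × 0.002338 = 24126.1 N
13.52 in → 0.343408 m
W = F × d = 24126.1 × 0.343408 = 8285.1 J
In ft·lbf: 8285.1 / 1.35582 = 6110.77 ft·lbf

6111 ft·lbf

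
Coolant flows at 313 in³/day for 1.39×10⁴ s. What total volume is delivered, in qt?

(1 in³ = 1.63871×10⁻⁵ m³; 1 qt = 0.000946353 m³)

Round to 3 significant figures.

0.872 qt

313 in³/day → 5.93653×10⁻⁸ m³/s
V = Q × t = 5.93653×10⁻⁸ × 13900 = 8.25178×10⁻⁴ m³
In qt: 8.25178×10⁻⁴ / 0.000946353 = 0.871956 qt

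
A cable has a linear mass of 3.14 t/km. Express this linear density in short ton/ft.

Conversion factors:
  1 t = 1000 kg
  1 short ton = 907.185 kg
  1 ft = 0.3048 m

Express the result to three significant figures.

3.14 t/km × 1000 kg/t ÷ 1000 m/km = 3.14 kg/m
3.14 kg/m ÷ 907.185 kg/short ton × 0.3048 m/ft = 0.00105499 short ton/ft

0.00105 short ton/ft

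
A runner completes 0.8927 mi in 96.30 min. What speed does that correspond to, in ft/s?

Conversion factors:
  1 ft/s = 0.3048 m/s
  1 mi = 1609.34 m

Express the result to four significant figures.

0.8158 ft/s

0.8927 mi × 1609.34 → 1436.66 m
96.30 min × 60 → 5778 s
v = d / t = 1436.66 m / 5778 s = 0.248643 m/s
0.248643 m/s ÷ (0.3048 m/s/ft/s) = 0.815758 ft/s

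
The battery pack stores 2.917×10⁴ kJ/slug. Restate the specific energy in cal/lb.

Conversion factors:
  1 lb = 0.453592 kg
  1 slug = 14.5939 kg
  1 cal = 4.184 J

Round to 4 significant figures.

2.917×10⁴ kJ/slug × 1000 J/kJ ÷ 14.5939 kg/slug = 1.99878×10⁶ J/kg
1.99878×10⁶ J/kg ÷ 4.184 J/cal × 0.453592 kg/lb = 216690 cal/lb

2.167×10⁵ cal/lb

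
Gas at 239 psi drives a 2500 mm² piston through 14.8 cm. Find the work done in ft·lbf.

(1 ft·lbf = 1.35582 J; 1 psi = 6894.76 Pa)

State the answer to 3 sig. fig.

450 ft·lbf

239 psi → 1.64785×10⁶ Pa
2500 mm² → 0.0025 m²
F = P × A = 1.64785×10⁶ × 0.0025 = 4119.62 N
14.8 cm → 0.148 m
W = F × d = 4119.62 × 0.148 = 609.704 J
In ft·lbf: 609.704 / 1.35582 = 449.694 ft·lbf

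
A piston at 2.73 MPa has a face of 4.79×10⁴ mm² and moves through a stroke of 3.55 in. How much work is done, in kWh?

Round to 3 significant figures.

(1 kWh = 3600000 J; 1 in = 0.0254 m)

0.00328 kWh

2.73 MPa → 2.73×10⁶ Pa
4.79×10⁴ mm² → 0.0479 m²
F = P × A = 2.73×10⁶ × 0.0479 = 130767 N
3.55 in → 0.09017 m
W = F × d = 130767 × 0.09017 = 11791.3 J
In kWh: 11791.3 / 3600000 = 0.00327536 kWh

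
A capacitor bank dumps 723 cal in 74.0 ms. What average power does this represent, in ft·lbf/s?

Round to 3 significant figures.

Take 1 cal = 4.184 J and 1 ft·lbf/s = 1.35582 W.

3.02×10⁴ ft·lbf/s

723 cal × 4.184 = 3025.03 J
74.0 ms × 0.001 = 0.074 s
P = E / t = 3025.03 J / 0.074 s = 40878.8 W
40878.8 W ÷ (1.35582 W/ft·lbf/s) = 30150.6 ft·lbf/s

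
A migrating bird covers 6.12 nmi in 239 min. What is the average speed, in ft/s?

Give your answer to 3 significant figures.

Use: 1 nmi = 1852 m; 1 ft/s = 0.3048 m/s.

6.12 nmi × 1852 → 11334.2 m
239 min × 60 → 14340 s
v = d / t = 11334.2 m / 14340 s = 0.790391 m/s
0.790391 m/s ÷ (0.3048 m/s/ft/s) = 2.59315 ft/s

2.59 ft/s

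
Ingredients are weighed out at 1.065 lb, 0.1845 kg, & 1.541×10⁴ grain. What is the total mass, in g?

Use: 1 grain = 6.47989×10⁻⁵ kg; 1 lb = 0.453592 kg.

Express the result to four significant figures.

1666 g

1.065 lb × 0.453592 = 0.483075 kg
0.1845 kg (already kg)
1.541×10⁴ grain × 6.47989×10⁻⁵ = 0.998551 kg
Sum: 0.483075 + 0.1845 + 0.998551 = 1.66613 kg
In g: 1.66613 / 0.001 = 1666.13 g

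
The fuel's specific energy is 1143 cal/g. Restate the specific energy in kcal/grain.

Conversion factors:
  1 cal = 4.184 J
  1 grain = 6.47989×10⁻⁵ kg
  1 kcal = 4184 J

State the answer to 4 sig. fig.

1143 cal/g × 4.184 J/cal ÷ 0.001 kg/g = 4.78231×10⁶ J/kg
4.78231×10⁶ J/kg ÷ 4184 J/kcal × 6.47989×10⁻⁵ kg/grain = 0.0740651 kcal/grain

0.07407 kcal/grain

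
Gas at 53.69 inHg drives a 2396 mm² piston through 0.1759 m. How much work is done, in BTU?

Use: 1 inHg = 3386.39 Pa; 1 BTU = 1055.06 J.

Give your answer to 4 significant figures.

53.69 inHg → 181815 Pa
2396 mm² → 0.002396 m²
F = P × A = 181815 × 0.002396 = 435.629 N
W = F × d = 435.629 × 0.1759 = 76.6271 J
In BTU: 76.6271 / 1055.06 = 0.0726282 BTU

0.07263 BTU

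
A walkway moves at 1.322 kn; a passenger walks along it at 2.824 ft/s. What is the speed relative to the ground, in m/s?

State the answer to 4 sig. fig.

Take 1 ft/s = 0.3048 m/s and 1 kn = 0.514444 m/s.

1.541 m/s

1.322 kn × 0.514444 = 0.680095 m/s
2.824 ft/s × 0.3048 = 0.860755 m/s
Sum: 0.680095 + 0.860755 = 1.54085 m/s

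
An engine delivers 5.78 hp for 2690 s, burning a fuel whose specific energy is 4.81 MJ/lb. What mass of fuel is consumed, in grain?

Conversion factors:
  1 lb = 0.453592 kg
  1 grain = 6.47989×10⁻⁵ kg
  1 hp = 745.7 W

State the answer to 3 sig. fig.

5.78 hp → 4310.15 W
E = P × t = 4310.15 × 2690 = 1.15943×10⁷ J
4.81 MJ/lb → 1.06042×10⁷ J/kg
m = E / e_s = 1.15943×10⁷ / 1.06042×10⁷ = 1.09337 kg
In grain: 1.09337 / 6.47989×10⁻⁵ = 16873.3 grain

1.69×10⁴ grain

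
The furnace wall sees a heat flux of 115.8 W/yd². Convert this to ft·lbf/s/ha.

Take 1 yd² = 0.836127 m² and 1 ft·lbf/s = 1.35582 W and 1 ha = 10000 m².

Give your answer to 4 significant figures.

1.021×10⁶ ft·lbf/s/ha

115.8 W/yd² ÷ 0.836127 m²/yd² = 138.496 W/m²
138.496 W/m² ÷ 1.35582 W/ft·lbf/s × 10000 m²/ha = 1.02149×10⁶ ft·lbf/s/ha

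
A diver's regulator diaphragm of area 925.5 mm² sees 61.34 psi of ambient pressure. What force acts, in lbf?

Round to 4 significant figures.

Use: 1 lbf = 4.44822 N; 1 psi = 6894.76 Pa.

87.99 lbf

61.34 psi × 6894.76 = 422925 Pa
925.5 mm² × 10⁻⁶ = 9.255×10⁻⁴ m²
F = P × A = 422925 Pa × 9.255×10⁻⁴ m² = 391.417 N
391.417 N ÷ (4.44822 N/lbf) = 87.9941 lbf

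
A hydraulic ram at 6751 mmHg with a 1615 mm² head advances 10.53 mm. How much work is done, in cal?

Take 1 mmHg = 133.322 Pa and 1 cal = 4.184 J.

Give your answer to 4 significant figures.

6751 mmHg → 900057 Pa
1615 mm² → 0.001615 m²
F = P × A = 900057 × 0.001615 = 1453.59 N
10.53 mm → 0.01053 m
W = F × d = 1453.59 × 0.01053 = 15.3063 J
In cal: 15.3063 / 4.184 = 3.65829 cal

3.658 cal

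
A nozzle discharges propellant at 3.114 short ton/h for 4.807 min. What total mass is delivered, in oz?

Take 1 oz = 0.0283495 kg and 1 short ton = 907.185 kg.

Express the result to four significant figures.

3.114 short ton/h → 0.784715 kg/s
4.807 min → 288.42 s
m = ṁ × t = 0.784715 × 288.42 = 226.328 kg
In oz: 226.328 / 0.0283495 = 7983.49 oz

7983 oz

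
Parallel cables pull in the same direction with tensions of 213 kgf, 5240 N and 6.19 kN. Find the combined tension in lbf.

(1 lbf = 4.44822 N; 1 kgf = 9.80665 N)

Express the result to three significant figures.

3040 lbf

213 kgf × 9.80665 = 2088.82 N
5240 N (already N)
6.19 kN × 1000 = 6190 N
Sum: 2088.82 + 5240 + 6190 = 13518.8 N
In lbf: 13518.8 / 4.44822 = 3039.15 lbf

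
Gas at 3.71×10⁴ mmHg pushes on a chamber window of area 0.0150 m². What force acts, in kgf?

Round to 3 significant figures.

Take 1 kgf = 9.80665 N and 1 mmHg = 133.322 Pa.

7570 kgf

3.71×10⁴ mmHg × 133.322 → 4.94625×10⁶ Pa
F = P × A = 4.94625×10⁶ Pa × 0.015 m² = 74193.8 N
74193.8 N ÷ (9.80665 N/kgf) = 7565.66 kgf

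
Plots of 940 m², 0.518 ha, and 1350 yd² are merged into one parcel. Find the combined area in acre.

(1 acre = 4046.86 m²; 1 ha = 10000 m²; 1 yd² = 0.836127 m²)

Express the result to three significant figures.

1.79 acre

940 m² (already m²)
0.518 ha × 10000 = 5180 m²
1350 yd² × 0.836127 = 1128.77 m²
Combined: 940 + 5180 + 1128.77 = 7248.77 m²
In acre: 7248.77 / 4046.86 = 1.79121 acre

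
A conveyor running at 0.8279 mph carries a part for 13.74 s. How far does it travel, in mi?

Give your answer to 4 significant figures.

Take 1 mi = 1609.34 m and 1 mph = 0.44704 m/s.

0.8279 mph × 0.44704 = 0.370104 m/s
d = v × t = 0.370104 m/s × 13.74 s = 5.08523 m
5.08523 m ÷ (1609.34 m/mi) = 0.00315982 mi

0.003160 mi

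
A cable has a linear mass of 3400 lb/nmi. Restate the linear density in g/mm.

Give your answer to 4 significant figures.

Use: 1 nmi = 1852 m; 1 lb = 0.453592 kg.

0.8327 g/mm

3400 lb/nmi × 0.453592 kg/lb ÷ 1852 m/nmi = 0.832728 kg/m
0.832728 kg/m ÷ 0.001 kg/g × 0.001 m/mm = 0.832728 g/mm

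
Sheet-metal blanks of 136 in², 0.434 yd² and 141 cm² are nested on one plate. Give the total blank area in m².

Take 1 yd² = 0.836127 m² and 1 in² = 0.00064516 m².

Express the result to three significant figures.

136 in² × 0.00064516 = 0.0877418 m²
0.434 yd² × 0.836127 = 0.362879 m²
141 cm² × 0.0001 = 0.0141 m²
Combined: 0.0877418 + 0.362879 + 0.0141 = 0.464721 m²

0.465 m²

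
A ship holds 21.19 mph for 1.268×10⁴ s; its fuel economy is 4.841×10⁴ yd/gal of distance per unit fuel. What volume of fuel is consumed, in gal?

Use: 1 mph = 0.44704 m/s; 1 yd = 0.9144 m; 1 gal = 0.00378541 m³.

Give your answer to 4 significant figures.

21.19 mph → 9.47278 m/s
d = v × t = 9.47278 × 12680 = 120115 m
4.841×10⁴ yd/gal → 1.16939×10⁷ m/m³
V = d / (distance per unit fuel) = 120115 / 1.16939×10⁷ = 0.0102716 m³
In gal: 0.0102716 / 0.00378541 = 2.71347 gal

2.713 gal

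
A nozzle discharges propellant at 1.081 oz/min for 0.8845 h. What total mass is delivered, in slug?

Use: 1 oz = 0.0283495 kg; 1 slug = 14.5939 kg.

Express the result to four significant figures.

1.081 oz/min → 5.10763×10⁻⁴ kg/s
0.8845 h → 3184.2 s
m = ṁ × t = 5.10763×10⁻⁴ × 3184.2 = 1.62637 kg
In slug: 1.62637 / 14.5939 = 0.111442 slug

0.1114 slug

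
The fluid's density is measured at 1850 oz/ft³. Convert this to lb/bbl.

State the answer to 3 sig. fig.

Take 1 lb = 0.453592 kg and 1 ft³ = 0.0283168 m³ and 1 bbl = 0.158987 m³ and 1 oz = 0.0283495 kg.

649 lb/bbl

1850 oz/ft³ × 0.0283495 kg/oz ÷ 0.0283168 m³/ft³ = 1852.14 kg/m³
1852.14 kg/m³ ÷ 0.453592 kg/lb × 0.158987 m³/bbl = 649.187 lb/bbl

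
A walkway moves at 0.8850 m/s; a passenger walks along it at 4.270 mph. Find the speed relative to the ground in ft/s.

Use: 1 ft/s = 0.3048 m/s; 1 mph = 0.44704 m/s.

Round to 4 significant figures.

0.8850 m/s (already m/s)
4.270 mph × 0.44704 = 1.90886 m/s
Total: 0.885 + 1.90886 = 2.79386 m/s
In ft/s: 2.79386 / 0.3048 = 9.16621 ft/s

9.166 ft/s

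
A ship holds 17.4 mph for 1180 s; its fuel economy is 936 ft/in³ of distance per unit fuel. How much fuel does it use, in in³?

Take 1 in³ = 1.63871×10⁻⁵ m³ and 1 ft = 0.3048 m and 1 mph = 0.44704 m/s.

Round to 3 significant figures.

17.4 mph → 7.7785 m/s
d = v × t = 7.7785 × 1180 = 9178.63 m
936 ft/in³ → 1.74096×10⁷ m/m³
V = d / (distance per unit fuel) = 9178.63 / 1.74096×10⁷ = 5.27217×10⁻⁴ m³
In in³: 5.27217×10⁻⁴ / 1.63871×10⁻⁵ = 32.1727 in³

32.2 in³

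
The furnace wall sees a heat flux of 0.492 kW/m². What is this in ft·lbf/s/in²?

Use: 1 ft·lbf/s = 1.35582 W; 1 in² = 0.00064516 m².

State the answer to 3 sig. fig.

0.234 ft·lbf/s/in²

0.492 kW/m² × 1000 W/kW = 492 W/m²
492 W/m² ÷ 1.35582 W/ft·lbf/s × 0.00064516 m²/in² = 0.234116 ft·lbf/s/in²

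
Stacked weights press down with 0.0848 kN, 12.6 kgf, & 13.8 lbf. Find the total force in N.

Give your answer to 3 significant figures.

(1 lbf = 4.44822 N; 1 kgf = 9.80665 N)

270 N

0.0848 kN × 1000 = 84.8 N
12.6 kgf × 9.80665 = 123.564 N
13.8 lbf × 4.44822 = 61.3854 N
Sum: 84.8 + 123.564 + 61.3854 = 269.749 N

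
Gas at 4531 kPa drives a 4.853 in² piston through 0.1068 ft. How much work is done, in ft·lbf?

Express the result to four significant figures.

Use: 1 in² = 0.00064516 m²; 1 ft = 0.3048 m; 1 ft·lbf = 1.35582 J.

4531 kPa → 4.531×10⁶ Pa
4.853 in² → 0.00313096 m²
F = P × A = 4.531×10⁶ × 0.00313096 = 14186.4 N
0.1068 ft → 0.0325526 m
W = F × d = 14186.4 × 0.0325526 = 461.804 J
In ft·lbf: 461.804 / 1.35582 = 340.609 ft·lbf

340.6 ft·lbf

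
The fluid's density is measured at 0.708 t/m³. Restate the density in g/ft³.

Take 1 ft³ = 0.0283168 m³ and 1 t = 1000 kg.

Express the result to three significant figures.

0.708 t/m³ × 1000 kg/t = 708 kg/m³
708 kg/m³ ÷ 0.001 kg/g × 0.0283168 m³/ft³ = 20048.3 g/ft³

2.00×10⁴ g/ft³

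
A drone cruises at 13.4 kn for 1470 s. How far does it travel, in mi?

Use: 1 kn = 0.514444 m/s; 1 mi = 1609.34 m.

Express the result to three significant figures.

6.30 mi

13.4 kn × 0.514444 → 6.89355 m/s
d = v × t = 6.89355 m/s × 1470 s = 10133.5 m
10133.5 m ÷ (1609.34 m/mi) = 6.29668 mi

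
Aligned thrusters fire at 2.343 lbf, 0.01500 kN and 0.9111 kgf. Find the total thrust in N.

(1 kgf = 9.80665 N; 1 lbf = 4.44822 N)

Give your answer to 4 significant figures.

34.36 N

2.343 lbf × 4.44822 → 10.4222 N
0.01500 kN × 1000 → 15 N
0.9111 kgf × 9.80665 → 8.93484 N
Combined: 10.4222 + 15 + 8.93484 = 34.357 N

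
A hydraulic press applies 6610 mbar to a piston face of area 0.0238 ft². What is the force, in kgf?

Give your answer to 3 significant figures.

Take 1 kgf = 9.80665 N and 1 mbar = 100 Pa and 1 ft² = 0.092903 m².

149 kgf

6610 mbar × 100 = 661000 Pa
0.0238 ft² × 0.092903 = 0.00221109 m²
F = P × A = 661000 Pa × 0.00221109 m² = 1461.53 N
1461.53 N ÷ (9.80665 N/kgf) = 149.035 kgf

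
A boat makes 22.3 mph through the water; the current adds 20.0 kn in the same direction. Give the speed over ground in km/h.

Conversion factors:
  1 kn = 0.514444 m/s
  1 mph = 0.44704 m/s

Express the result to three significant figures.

72.9 km/h

22.3 mph × 0.44704 = 9.96899 m/s
20.0 kn × 0.514444 = 10.2889 m/s
Total: 9.96899 + 10.2889 = 20.2579 m/s
In km/h: 20.2579 / (1/3.6) = 72.9284 km/h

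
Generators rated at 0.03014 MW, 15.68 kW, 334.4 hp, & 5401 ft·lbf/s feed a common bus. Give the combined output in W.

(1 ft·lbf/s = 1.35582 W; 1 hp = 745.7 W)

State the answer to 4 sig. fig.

3.025×10⁵ W

0.03014 MW × 1000000 = 30140 W
15.68 kW × 1000 = 15680 W
334.4 hp × 745.7 = 249362 W
5401 ft·lbf/s × 1.35582 = 7322.78 W
Combined: 30140 + 15680 + 249362 + 7322.78 = 302505 W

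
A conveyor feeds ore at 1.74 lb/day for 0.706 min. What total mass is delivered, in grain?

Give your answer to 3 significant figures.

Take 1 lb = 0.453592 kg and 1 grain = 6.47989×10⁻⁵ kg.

5.97 grain

1.74 lb/day → 9.13484×10⁻⁶ kg/s
0.706 min → 42.36 s
m = ṁ × t = 9.13484×10⁻⁶ × 42.36 = 3.86952×10⁻⁴ kg
In grain: 3.86952×10⁻⁴ / 6.47989×10⁻⁵ = 5.97158 grain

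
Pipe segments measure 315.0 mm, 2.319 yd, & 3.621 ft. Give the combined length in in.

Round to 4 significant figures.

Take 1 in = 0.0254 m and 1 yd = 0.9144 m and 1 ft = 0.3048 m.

139.3 in

315.0 mm × 0.001 = 0.315 m
2.319 yd × 0.9144 = 2.12049 m
3.621 ft × 0.3048 = 1.10368 m
Sum: 0.315 + 2.12049 + 1.10368 = 3.53917 m
In in: 3.53917 / 0.0254 = 139.337 in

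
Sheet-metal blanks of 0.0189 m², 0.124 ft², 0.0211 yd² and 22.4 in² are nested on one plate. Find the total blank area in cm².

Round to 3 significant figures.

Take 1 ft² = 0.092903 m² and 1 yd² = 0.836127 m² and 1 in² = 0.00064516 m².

625 cm²

0.0189 m² (already m²)
0.124 ft² × 0.092903 = 0.01152 m²
0.0211 yd² × 0.836127 = 0.0176423 m²
22.4 in² × 0.00064516 = 0.0144516 m²
Total: 0.0189 + 0.01152 + 0.0176423 + 0.0144516 = 0.0625139 m²
In cm²: 0.0625139 / 0.0001 = 625.139 cm²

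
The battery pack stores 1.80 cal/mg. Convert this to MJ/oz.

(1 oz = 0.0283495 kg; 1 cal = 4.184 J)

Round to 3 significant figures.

0.214 MJ/oz

1.80 cal/mg × 4.184 J/cal ÷ 10⁻⁶ kg/mg = 7.5312×10⁶ J/kg
7.5312×10⁶ J/kg ÷ 1000000 J/MJ × 0.0283495 kg/oz = 0.213506 MJ/oz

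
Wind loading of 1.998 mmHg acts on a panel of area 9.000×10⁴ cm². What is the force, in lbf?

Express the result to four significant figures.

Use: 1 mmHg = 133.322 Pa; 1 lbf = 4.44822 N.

539.0 lbf

1.998 mmHg × 133.322 → 266.377 Pa
9.000×10⁴ cm² × 0.0001 → 9 m²
F = P × A = 266.377 Pa × 9 m² = 2397.39 N
2397.39 N ÷ (4.44822 N/lbf) = 538.955 lbf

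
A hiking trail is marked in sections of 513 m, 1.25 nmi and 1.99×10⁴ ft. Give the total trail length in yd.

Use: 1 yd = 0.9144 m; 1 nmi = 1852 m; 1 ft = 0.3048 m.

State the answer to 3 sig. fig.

9730 yd

513 m (already m)
1.25 nmi × 1852 → 2315 m
1.99×10⁴ ft × 0.3048 → 6065.52 m
Total: 513 + 2315 + 6065.52 = 8893.52 m
In yd: 8893.52 / 0.9144 = 9726.07 yd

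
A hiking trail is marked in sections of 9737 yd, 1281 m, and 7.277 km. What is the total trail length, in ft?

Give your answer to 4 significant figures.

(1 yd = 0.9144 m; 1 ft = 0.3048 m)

5.729×10⁴ ft

9737 yd × 0.9144 → 8903.51 m
1281 m (already m)
7.277 km × 1000 → 7277 m
Combined: 8903.51 + 1281 + 7277 = 17461.5 m
In ft: 17461.5 / 0.3048 = 57288.4 ft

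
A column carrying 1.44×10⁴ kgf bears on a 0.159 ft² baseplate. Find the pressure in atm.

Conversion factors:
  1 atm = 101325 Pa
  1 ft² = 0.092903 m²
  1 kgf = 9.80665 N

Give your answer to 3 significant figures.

94.3 atm

1.44×10⁴ kgf × 9.80665 → 141216 N
0.159 ft² × 0.092903 → 0.0147716 m²
P = F / A = 141216 N / 0.0147716 m² = 9.55997×10⁶ Pa
9.55997×10⁶ Pa ÷ (101325 Pa/atm) = 94.3496 atm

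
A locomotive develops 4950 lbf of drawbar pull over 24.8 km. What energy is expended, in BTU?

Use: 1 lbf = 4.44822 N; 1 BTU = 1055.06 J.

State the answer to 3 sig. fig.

5.18×10⁵ BTU

4950 lbf × 4.44822 → 22018.7 N
24.8 km × 1000 → 24800 m
W = F × d = 22018.7 N × 24800 m = 5.46064×10⁸ J
5.46064×10⁸ J ÷ (1055.06 J/BTU) = 517567 BTU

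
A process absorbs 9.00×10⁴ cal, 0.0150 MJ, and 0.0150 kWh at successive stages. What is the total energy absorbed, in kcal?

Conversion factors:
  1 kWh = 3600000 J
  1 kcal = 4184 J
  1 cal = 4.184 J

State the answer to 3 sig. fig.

106 kcal

9.00×10⁴ cal × 4.184 = 376560 J
0.0150 MJ × 1000000 = 15000 J
0.0150 kWh × 3600000 = 54000 J
Sum: 376560 + 15000 + 54000 = 445560 J
In kcal: 445560 / 4184 = 106.491 kcal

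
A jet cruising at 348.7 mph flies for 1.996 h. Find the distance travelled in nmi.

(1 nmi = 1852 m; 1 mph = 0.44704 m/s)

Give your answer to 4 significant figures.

604.8 nmi

348.7 mph × 0.44704 → 155.883 m/s
1.996 h × 3600 → 7185.6 s
d = v × t = 155.883 m/s × 7185.6 s = 1.12011×10⁶ m
1.12011×10⁶ m ÷ (1852 m/nmi) = 604.811 nmi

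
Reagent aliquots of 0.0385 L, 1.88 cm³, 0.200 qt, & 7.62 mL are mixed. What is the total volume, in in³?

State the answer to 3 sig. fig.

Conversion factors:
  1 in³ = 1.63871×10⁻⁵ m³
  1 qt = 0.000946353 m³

14.5 in³

0.0385 L × 0.001 = 3.85×10⁻⁵ m³
1.88 cm³ × 10⁻⁶ = 1.88×10⁻⁶ m³
0.200 qt × 0.000946353 = 1.89271×10⁻⁴ m³
7.62 mL × 10⁻⁶ = 7.62×10⁻⁶ m³
Combined: 3.85×10⁻⁵ + 1.88×10⁻⁶ + 1.89271×10⁻⁴ + 7.62×10⁻⁶ = 2.37271×10⁻⁴ m³
In in³: 2.37271×10⁻⁴ / 1.63871×10⁻⁵ = 14.4791 in³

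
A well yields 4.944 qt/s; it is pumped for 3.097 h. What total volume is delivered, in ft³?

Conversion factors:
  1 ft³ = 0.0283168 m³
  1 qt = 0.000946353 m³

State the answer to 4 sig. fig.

4.944 qt/s → 0.00467877 m³/s
3.097 h → 11149.2 s
V = Q × t = 0.00467877 × 11149.2 = 52.1645 m³
In ft³: 52.1645 / 0.0283168 = 1842.17 ft³

1842 ft³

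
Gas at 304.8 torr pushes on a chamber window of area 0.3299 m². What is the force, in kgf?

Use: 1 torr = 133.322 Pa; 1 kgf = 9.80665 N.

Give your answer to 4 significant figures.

304.8 torr × 133.322 = 40636.5 Pa
F = P × A = 40636.5 Pa × 0.3299 m² = 13406 N
13406 N ÷ (9.80665 N/kgf) = 1367.03 kgf

1367 kgf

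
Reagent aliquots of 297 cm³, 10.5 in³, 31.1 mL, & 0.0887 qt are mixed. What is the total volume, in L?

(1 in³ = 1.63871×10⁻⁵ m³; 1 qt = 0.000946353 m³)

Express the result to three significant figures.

0.584 L

297 cm³ × 10⁻⁶ = 2.97×10⁻⁴ m³
10.5 in³ × 1.63871×10⁻⁵ = 1.72065×10⁻⁴ m³
31.1 mL × 10⁻⁶ = 3.11×10⁻⁵ m³
0.0887 qt × 0.000946353 = 8.39415×10⁻⁵ m³
Sum: 2.97×10⁻⁴ + 1.72065×10⁻⁴ + 3.11×10⁻⁵ + 8.39415×10⁻⁵ = 5.84106×10⁻⁴ m³
In L: 5.84106×10⁻⁴ / 0.001 = 0.584106 L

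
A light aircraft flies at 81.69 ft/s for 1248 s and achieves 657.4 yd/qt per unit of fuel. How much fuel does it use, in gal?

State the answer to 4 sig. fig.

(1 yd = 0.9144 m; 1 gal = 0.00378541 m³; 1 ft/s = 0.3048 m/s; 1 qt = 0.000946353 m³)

12.92 gal

81.69 ft/s → 24.8991 m/s
d = v × t = 24.8991 × 1248 = 31074.1 m
657.4 yd/qt → 635203 m/m³
V = d / (distance per unit fuel) = 31074.1 / 635203 = 0.04892 m³
In gal: 0.04892 / 0.00378541 = 12.9233 gal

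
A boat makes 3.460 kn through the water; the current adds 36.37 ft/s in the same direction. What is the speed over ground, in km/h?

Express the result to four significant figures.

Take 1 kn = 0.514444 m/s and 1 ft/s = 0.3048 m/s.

46.32 km/h

3.460 kn × 0.514444 = 1.77998 m/s
36.37 ft/s × 0.3048 = 11.0856 m/s
Total: 1.77998 + 11.0856 = 12.8656 m/s
In km/h: 12.8656 / (1/3.6) = 46.3162 km/h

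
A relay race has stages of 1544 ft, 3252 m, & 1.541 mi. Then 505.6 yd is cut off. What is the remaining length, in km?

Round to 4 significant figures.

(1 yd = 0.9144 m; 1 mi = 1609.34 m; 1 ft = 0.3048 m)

5.740 km

1544 ft × 0.3048 = 470.611 m
3252 m (already m)
1.541 mi × 1609.34 = 2479.99 m
505.6 yd × 0.9144 = 462.321 m
Sum: 470.611 + 3252 + 2479.99 − 462.321 = 5740.28 m
In km: 5740.28 / 1000 = 5.74028 km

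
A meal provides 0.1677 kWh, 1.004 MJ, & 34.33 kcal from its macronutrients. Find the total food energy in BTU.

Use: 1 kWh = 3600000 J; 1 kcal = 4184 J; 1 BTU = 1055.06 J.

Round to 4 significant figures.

1660 BTU

0.1677 kWh × 3600000 = 603720 J
1.004 MJ × 1000000 = 1.004×10⁶ J
34.33 kcal × 4184 = 143637 J
Sum: 603720 + 1.004×10⁶ + 143637 = 1.75136×10⁶ J
In BTU: 1.75136×10⁶ / 1055.06 = 1659.96 BTU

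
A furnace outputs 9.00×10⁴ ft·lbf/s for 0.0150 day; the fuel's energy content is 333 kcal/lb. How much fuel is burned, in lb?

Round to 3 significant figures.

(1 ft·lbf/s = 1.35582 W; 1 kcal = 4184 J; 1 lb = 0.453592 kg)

114 lb

9.00×10⁴ ft·lbf/s → 122024 W
0.0150 day → 1296 s
E = P × t = 122024 × 1296 = 1.58143×10⁸ J
333 kcal/lb → 3.07164×10⁶ J/kg
m = E / e_s = 1.58143×10⁸ / 3.07164×10⁶ = 51.4849 kg
In lb: 51.4849 / 0.453592 = 113.505 lb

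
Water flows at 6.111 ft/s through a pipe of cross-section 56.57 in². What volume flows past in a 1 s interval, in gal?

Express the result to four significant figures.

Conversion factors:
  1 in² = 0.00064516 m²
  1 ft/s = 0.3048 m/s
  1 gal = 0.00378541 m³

6.111 ft/s × 0.3048 → 1.86263 m/s
56.57 in² × 0.00064516 → 0.0364967 m²
V = v × A × t = 1.86263 m/s × 0.0364967 m² × 1 s = 0.0679798 m³
0.0679798 m³ ÷ (0.00378541 m³/gal) = 17.9584 gal

17.96 gal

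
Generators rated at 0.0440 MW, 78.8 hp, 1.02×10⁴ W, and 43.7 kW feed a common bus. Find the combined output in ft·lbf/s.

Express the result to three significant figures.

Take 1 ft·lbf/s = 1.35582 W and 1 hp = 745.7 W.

1.16×10⁵ ft·lbf/s

0.0440 MW × 1000000 → 44000 W
78.8 hp × 745.7 → 58761.2 W
1.02×10⁴ W (already W)
43.7 kW × 1000 → 43700 W
Sum: 44000 + 58761.2 + 10200 + 43700 = 156661 W
In ft·lbf/s: 156661 / 1.35582 = 115547 ft·lbf/s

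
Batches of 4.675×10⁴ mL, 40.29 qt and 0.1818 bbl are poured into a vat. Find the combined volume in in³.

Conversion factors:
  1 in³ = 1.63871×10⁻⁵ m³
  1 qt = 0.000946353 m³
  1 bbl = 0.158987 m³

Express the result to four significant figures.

6943 in³

4.675×10⁴ mL × 10⁻⁶ → 0.04675 m³
40.29 qt × 0.000946353 → 0.0381286 m³
0.1818 bbl × 0.158987 → 0.0289038 m³
Sum: 0.04675 + 0.0381286 + 0.0289038 = 0.113782 m³
In in³: 0.113782 / 1.63871×10⁻⁵ = 6943.39 in³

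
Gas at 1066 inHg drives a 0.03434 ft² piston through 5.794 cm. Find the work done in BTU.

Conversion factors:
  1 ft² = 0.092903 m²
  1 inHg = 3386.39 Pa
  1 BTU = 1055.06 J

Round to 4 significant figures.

0.6324 BTU

1066 inHg → 3.60989×10⁶ Pa
0.03434 ft² → 0.00319029 m²
F = P × A = 3.60989×10⁶ × 0.00319029 = 11516.6 N
5.794 cm → 0.05794 m
W = F × d = 11516.6 × 0.05794 = 667.272 J
In BTU: 667.272 / 1055.06 = 0.632449 BTU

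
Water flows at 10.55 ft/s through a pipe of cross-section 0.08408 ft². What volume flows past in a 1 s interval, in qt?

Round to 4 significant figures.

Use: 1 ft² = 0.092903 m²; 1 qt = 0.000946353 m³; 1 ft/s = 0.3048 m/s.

10.55 ft/s × 0.3048 → 3.21564 m/s
0.08408 ft² × 0.092903 → 0.00781128 m²
V = v × A × t = 3.21564 m/s × 0.00781128 m² × 1 s = 0.0251183 m³
0.0251183 m³ ÷ (0.000946353 m³/qt) = 26.5422 qt

26.54 qt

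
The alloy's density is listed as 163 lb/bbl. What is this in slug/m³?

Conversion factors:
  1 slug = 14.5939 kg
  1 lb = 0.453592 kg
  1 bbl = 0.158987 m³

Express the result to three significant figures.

31.9 slug/m³

163 lb/bbl × 0.453592 kg/lb ÷ 0.158987 m³/bbl = 465.041 kg/m³
465.041 kg/m³ ÷ 14.5939 kg/slug = 31.8654 slug/m³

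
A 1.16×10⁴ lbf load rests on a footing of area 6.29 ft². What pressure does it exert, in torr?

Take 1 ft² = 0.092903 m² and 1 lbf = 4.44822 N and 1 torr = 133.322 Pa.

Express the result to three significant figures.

662 torr

1.16×10⁴ lbf × 4.44822 = 51599.4 N
6.29 ft² × 0.092903 = 0.58436 m²
P = F / A = 51599.4 N / 0.58436 m² = 88300.7 Pa
88300.7 Pa ÷ (133.322 Pa/torr) = 662.312 torr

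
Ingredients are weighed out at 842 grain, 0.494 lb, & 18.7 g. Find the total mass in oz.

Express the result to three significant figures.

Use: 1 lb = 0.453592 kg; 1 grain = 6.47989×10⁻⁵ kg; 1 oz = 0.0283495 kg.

10.5 oz

842 grain × 6.47989×10⁻⁵ = 0.0545607 kg
0.494 lb × 0.453592 = 0.224074 kg
18.7 g × 0.001 = 0.0187 kg
Combined: 0.0545607 + 0.224074 + 0.0187 = 0.297335 kg
In oz: 0.297335 / 0.0283495 = 10.4882 oz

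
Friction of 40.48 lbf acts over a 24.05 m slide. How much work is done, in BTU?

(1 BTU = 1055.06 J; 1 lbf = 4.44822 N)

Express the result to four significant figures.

40.48 lbf × 4.44822 = 180.064 N
W = F × d = 180.064 N × 24.05 m = 4330.54 J
4330.54 J ÷ (1055.06 J/BTU) = 4.10454 BTU

4.105 BTU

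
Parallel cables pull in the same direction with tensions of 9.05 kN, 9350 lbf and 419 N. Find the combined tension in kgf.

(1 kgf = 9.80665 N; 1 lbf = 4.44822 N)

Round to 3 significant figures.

5210 kgf

9.05 kN × 1000 = 9050 N
9350 lbf × 4.44822 = 41590.9 N
419 N (already N)
Total: 9050 + 41590.9 + 419 = 51059.9 N
In kgf: 51059.9 / 9.80665 = 5206.66 kgf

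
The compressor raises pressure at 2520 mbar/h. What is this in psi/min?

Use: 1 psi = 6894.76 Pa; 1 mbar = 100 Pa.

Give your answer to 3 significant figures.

0.609 psi/min

2520 mbar/h × 100 Pa/mbar ÷ 3600 s/h = 70 Pa/s
70 Pa/s ÷ 6894.76 Pa/psi × 60 s/min = 0.609158 psi/min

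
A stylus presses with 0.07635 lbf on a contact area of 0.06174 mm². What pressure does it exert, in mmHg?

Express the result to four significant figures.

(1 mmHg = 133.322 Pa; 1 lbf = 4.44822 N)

4.126×10⁴ mmHg

0.07635 lbf × 4.44822 = 0.339622 N
0.06174 mm² × 10⁻⁶ = 6.174×10⁻⁸ m²
P = F / A = 0.339622 N / 6.174×10⁻⁸ m² = 5.50084×10⁶ Pa
5.50084×10⁶ Pa ÷ (133.322 Pa/mmHg) = 41259.8 mmHg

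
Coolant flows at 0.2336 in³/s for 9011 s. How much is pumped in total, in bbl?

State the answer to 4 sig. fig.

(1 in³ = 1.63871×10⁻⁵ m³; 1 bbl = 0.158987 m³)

0.2336 in³/s → 3.82803×10⁻⁶ m³/s
V = Q × t = 3.82803×10⁻⁶ × 9011 = 0.0344944 m³
In bbl: 0.0344944 / 0.158987 = 0.216964 bbl

0.2170 bbl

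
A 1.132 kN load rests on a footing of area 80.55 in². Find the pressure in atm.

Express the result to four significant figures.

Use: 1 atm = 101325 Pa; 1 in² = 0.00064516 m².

0.2150 atm

1.132 kN × 1000 → 1132 N
80.55 in² × 0.00064516 → 0.0519676 m²
P = F / A = 1132 N / 0.0519676 m² = 21782.8 Pa
21782.8 Pa ÷ (101325 Pa/atm) = 0.21498 atm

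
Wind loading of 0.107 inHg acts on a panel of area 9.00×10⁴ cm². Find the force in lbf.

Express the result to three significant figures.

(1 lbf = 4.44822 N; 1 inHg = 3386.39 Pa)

0.107 inHg × 3386.39 → 362.344 Pa
9.00×10⁴ cm² × 0.0001 → 9 m²
F = P × A = 362.344 Pa × 9 m² = 3261.1 N
3261.1 N ÷ (4.44822 N/lbf) = 733.125 lbf

733 lbf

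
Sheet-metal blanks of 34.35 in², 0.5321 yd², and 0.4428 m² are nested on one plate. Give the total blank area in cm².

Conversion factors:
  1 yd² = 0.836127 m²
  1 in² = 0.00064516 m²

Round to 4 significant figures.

34.35 in² × 0.00064516 → 0.0221612 m²
0.5321 yd² × 0.836127 → 0.444903 m²
0.4428 m² (already m²)
Sum: 0.0221612 + 0.444903 + 0.4428 = 0.909864 m²
In cm²: 0.909864 / 0.0001 = 9098.64 cm²

9099 cm²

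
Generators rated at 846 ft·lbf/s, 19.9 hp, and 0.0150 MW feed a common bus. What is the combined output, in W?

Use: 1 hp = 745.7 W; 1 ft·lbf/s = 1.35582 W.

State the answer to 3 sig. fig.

3.10×10⁴ W

846 ft·lbf/s × 1.35582 = 1147.02 W
19.9 hp × 745.7 = 14839.4 W
0.0150 MW × 1000000 = 15000 W
Total: 1147.02 + 14839.4 + 15000 = 30986.4 W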